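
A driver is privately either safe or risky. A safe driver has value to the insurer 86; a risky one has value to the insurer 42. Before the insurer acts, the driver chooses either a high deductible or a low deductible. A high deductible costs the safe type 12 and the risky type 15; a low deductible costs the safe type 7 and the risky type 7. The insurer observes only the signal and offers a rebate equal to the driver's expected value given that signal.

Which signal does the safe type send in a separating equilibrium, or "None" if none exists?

Try safe → high deductible, risky → low deductible:
  If types separate, high deductible earns payment 86 and low deductible earns 42.
  Safe: high deductible gives 86 − 12 = 74; low deductible gives 42 − 7 = 35. No deviation. ✓
  Risky: low deductible gives 42 − 7 = 35; high deductible gives 86 − 15 = 71. Would deviate. ✗
Try safe → low deductible, risky → high deductible:
  If types separate, low deductible earns payment 86 and high deductible earns 42.
  Safe: low deductible gives 86 − 7 = 79; high deductible gives 42 − 12 = 30. No deviation. ✓
  Risky: high deductible gives 42 − 15 = 27; low deductible gives 86 − 7 = 79. Would deviate. ✗
Neither assignment is incentive-compatible.

None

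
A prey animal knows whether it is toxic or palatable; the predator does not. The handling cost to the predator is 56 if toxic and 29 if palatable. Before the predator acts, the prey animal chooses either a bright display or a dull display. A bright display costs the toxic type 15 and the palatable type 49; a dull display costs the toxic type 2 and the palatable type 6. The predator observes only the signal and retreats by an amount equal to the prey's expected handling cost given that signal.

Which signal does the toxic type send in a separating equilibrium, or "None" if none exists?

bright display

Try toxic → bright display, palatable → dull display:
  Under separation the predator infers type exactly: bright display → toxic (pays 56), dull display → palatable (pays 29).
  Toxic: bright display gives 56 − 15 = 41; dull display gives 29 − 2 = 27. No deviation. ✓
  Palatable: dull display gives 29 − 6 = 23; bright display gives 56 − 49 = 7. No deviation. ✓
Both hold — the toxic type sends bright display.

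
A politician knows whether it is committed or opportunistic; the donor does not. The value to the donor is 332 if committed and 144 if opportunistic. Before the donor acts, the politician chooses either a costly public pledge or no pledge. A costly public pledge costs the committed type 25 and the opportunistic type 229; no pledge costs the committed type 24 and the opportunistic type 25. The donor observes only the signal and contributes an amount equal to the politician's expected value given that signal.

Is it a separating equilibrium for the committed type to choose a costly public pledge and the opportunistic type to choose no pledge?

Yes

Under separation the donor infers type exactly: pledge → committed (pays 332), no pledge → opportunistic (pays 144).
Committed: pledge gives 332 − 25 = 307; no pledge gives 144 − 24 = 120. No deviation. ✓
Opportunistic: no pledge gives 144 − 25 = 119; pledge gives 332 − 229 = 103. No deviation. ✓
Both incentive constraints hold.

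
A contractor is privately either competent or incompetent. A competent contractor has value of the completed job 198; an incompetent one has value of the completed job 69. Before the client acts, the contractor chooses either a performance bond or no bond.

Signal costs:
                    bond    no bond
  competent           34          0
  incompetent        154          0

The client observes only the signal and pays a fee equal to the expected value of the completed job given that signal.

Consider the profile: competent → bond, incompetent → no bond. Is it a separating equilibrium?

If types separate, bond earns payment 198 and no bond earns 69.
Competent: bond gives 198 − 34 = 164; no bond gives 69 − 0 = 69. No deviation. ✓
Incompetent: no bond gives 69 − 0 = 69; bond gives 198 − 154 = 44. No deviation. ✓
Neither type gains from mimicking the other.

Yes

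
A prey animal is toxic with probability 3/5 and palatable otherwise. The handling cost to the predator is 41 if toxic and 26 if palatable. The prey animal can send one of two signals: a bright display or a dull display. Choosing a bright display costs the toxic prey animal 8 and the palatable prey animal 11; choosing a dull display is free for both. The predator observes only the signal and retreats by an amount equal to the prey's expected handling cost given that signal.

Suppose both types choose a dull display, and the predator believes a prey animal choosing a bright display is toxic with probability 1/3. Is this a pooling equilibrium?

At the pooled signal (dull display) the predator holds the prior 3/5 and pays 3/5·41 + 2/5·26 = 35. Off-path (bright display) belief 1/3 gives 1/3·41 + 2/3·26 = 31.
Toxic: dull display gives 35 − 0 = 35; bright display gives 31 − 8 = 23. Stays. ✓
Palatable: dull display gives 35 − 0 = 35; bright display gives 31 − 11 = 20. Stays. ✓

Yes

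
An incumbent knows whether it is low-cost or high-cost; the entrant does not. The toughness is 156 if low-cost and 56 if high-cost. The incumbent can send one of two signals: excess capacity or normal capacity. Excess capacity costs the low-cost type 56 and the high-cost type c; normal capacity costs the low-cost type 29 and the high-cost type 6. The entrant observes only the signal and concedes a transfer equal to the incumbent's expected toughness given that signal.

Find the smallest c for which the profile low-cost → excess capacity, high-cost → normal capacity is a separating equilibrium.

106

Under separation: excess capacity → low-cost (pays 156); normal capacity → high-cost (pays 56).
Low-cost: 156 − 56 = 100 ≥ 56 − 29 = 27. Holds regardless of c. ✓
High-cost: 56 − 6 ≥ 156 − c, so c ≥ 156 − 50 = 106.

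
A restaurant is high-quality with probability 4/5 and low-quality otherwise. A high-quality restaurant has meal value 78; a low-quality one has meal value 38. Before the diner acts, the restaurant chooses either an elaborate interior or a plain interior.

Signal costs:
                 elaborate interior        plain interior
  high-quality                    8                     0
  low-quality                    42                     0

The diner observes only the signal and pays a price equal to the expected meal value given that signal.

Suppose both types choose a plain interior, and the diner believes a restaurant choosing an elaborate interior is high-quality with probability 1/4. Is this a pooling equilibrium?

Yes

On the equilibrium path (plain interior) the diner holds the prior 4/5 and pays 4/5·78 + 1/5·38 = 70. Off-path (elaborate interior) belief 1/4 gives 1/4·78 + 3/4·38 = 48.
High-quality: plain interior gives 70 − 0 = 70; elaborate interior gives 48 − 8 = 40. Stays. ✓
Low-quality: plain interior gives 70 − 0 = 70; elaborate interior gives 48 − 42 = 6. Stays. ✓
Beliefs are Bayes-consistent on-path and both types best-respond.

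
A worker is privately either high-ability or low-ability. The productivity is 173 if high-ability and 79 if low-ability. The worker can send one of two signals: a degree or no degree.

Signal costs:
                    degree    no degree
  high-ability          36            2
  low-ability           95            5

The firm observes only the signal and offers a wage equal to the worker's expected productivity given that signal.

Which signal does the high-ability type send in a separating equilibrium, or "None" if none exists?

None

Try high-ability → degree, low-ability → no degree:
  If types separate, degree earns payment 173 and no degree earns 79.
  High-ability: degree gives 173 − 36 = 137; no degree gives 79 − 2 = 77. No deviation. ✓
  Low-ability: no degree gives 79 − 5 = 74; degree gives 173 − 95 = 78. Would deviate. ✗
Try high-ability → no degree, low-ability → degree:
  If types separate, no degree earns payment 173 and degree earns 79.
  High-ability: no degree gives 173 − 2 = 171; degree gives 79 − 36 = 43. No deviation. ✓
  Low-ability: degree gives 79 − 95 = -16; no degree gives 173 − 5 = 168. Would deviate. ✗
Neither assignment is incentive-compatible.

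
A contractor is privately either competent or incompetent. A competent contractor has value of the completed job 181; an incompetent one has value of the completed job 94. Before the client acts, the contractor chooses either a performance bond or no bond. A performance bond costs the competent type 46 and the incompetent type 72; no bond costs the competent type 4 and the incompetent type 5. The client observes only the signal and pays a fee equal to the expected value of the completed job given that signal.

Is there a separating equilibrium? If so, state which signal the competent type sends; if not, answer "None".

Try competent → bond, incompetent → no bond:
  If types separate, bond earns payment 181 and no bond earns 94.
  Competent: bond gives 181 − 46 = 135; no bond gives 94 − 4 = 90. No deviation. ✓
  Incompetent: no bond gives 94 − 5 = 89; bond gives 181 − 72 = 109. Would deviate. ✗
Try competent → no bond, incompetent → bond:
  If types separate, no bond earns payment 181 and bond earns 94.
  Competent: no bond gives 181 − 4 = 177; bond gives 94 − 46 = 48. No deviation. ✓
  Incompetent: bond gives 94 − 72 = 22; no bond gives 181 − 5 = 176. Would deviate. ✗
Neither assignment is incentive-compatible.

None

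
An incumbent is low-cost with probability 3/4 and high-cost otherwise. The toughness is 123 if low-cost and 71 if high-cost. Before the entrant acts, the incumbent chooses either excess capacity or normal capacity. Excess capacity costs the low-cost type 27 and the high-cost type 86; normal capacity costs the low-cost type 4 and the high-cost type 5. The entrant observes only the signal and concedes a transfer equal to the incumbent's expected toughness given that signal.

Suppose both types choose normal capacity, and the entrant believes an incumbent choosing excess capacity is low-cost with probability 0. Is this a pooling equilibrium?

On the equilibrium path (normal capacity) the entrant holds the prior 3/4 and pays 3/4·123 + 1/4·71 = 110. Off-path (excess capacity) belief 0 gives 0·123 + 1·71 = 71.
Low-cost: normal capacity gives 110 − 4 = 106; excess capacity gives 71 − 27 = 44. Stays. ✓
High-cost: normal capacity gives 110 − 5 = 105; excess capacity gives 71 − 86 = -15. Stays. ✓
Beliefs are Bayes-consistent on-path and both types best-respond.

Yes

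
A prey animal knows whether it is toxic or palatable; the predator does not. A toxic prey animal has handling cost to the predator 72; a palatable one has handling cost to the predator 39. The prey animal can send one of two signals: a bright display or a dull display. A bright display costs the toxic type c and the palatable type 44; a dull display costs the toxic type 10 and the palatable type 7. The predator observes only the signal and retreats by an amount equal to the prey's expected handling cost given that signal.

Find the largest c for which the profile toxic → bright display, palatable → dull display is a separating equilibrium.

Under separation: bright display → toxic (pays 72); dull display → palatable (pays 39).
Palatable: 39 − 7 = 32 ≥ 72 − 44 = 28. Holds regardless of c. ✓
Toxic: 72 − c ≥ 39 − 10, so c ≤ 72 − 29 = 43.

43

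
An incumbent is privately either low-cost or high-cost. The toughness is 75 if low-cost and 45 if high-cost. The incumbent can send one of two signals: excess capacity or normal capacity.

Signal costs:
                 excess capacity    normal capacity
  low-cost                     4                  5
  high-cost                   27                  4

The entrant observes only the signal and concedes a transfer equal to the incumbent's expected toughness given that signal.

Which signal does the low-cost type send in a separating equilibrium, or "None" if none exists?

Try low-cost → excess capacity, high-cost → normal capacity:
  If types separate, excess capacity earns payment 75 and normal capacity earns 45.
  Low-cost: excess capacity gives 75 − 4 = 71; normal capacity gives 45 − 5 = 40. No deviation. ✓
  High-cost: normal capacity gives 45 − 4 = 41; excess capacity gives 75 − 27 = 48. Would deviate. ✗
Try low-cost → normal capacity, high-cost → excess capacity:
  If types separate, normal capacity earns payment 75 and excess capacity earns 45.
  Low-cost: normal capacity gives 75 − 5 = 70; excess capacity gives 45 − 4 = 41. No deviation. ✓
  High-cost: excess capacity gives 45 − 27 = 18; normal capacity gives 75 − 4 = 71. Would deviate. ✗
Neither assignment is incentive-compatible.

None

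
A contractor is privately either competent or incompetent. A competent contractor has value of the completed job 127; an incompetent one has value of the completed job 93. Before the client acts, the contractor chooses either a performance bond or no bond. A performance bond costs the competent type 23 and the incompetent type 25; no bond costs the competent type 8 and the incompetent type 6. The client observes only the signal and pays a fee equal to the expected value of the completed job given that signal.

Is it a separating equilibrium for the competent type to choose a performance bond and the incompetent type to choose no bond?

If types separate, bond earns payment 127 and no bond earns 93.
Competent: bond gives 127 − 23 = 104; no bond gives 93 − 8 = 85. No deviation. ✓
Incompetent: no bond gives 93 − 6 = 87; bond gives 127 − 25 = 102. Would deviate. ✗

No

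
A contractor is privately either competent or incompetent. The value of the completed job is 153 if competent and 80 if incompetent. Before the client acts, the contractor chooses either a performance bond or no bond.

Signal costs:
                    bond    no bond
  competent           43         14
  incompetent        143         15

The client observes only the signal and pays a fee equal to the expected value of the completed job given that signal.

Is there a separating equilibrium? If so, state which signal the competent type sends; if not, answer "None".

Try competent → bond, incompetent → no bond:
  If types separate, bond earns payment 153 and no bond earns 80.
  Competent: bond gives 153 − 43 = 110; no bond gives 80 − 14 = 66. No deviation. ✓
  Incompetent: no bond gives 80 − 15 = 65; bond gives 153 − 143 = 10. No deviation. ✓
Both hold — the competent type sends bond.

bond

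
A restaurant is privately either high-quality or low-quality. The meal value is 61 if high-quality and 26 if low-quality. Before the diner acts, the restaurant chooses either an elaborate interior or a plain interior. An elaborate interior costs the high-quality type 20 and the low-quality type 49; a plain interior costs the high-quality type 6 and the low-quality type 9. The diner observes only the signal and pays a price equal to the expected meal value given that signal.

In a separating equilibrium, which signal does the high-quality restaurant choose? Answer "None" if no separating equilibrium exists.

Try high-quality → elaborate interior, low-quality → plain interior:
  If types separate, elaborate interior earns payment 61 and plain interior earns 26.
  High-quality: elaborate interior gives 61 − 20 = 41; plain interior gives 26 − 6 = 20. No deviation. ✓
  Low-quality: plain interior gives 26 − 9 = 17; elaborate interior gives 61 − 49 = 12. No deviation. ✓
Both hold — the high-quality type sends elaborate interior.

elaborate interior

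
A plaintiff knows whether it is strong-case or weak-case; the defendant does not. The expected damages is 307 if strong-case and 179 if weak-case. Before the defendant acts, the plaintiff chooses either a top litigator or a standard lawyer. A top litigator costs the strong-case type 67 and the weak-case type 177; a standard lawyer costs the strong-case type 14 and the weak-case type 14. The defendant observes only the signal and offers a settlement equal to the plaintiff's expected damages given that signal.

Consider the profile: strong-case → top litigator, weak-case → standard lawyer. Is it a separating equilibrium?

Yes

If types separate, top litigator earns payment 307 and standard lawyer earns 179.
Strong-case: top litigator gives 307 − 67 = 240; standard lawyer gives 179 − 14 = 165. No deviation. ✓
Weak-case: standard lawyer gives 179 − 14 = 165; top litigator gives 307 − 177 = 130. No deviation. ✓
Neither type gains from mimicking the other.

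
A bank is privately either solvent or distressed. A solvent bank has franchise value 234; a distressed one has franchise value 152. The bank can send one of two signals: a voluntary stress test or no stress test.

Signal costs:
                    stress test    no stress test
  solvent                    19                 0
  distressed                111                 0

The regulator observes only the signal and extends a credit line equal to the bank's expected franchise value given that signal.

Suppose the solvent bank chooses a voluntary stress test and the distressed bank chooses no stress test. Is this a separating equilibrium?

Under separation the regulator infers type exactly: stress test → solvent (pays 234), no stress test → distressed (pays 152).
Solvent: stress test gives 234 − 19 = 215; no stress test gives 152 − 0 = 152. No deviation. ✓
Distressed: no stress test gives 152 − 0 = 152; stress test gives 234 − 111 = 123. No deviation. ✓
Neither type gains from mimicking the other.

Yes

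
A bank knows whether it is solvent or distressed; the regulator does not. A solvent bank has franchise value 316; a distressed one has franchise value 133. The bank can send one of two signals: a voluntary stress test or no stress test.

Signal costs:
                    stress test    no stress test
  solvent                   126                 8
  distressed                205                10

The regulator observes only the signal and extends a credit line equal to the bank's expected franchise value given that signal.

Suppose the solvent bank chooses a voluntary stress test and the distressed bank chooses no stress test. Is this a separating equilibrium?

If types separate, stress test earns payment 316 and no stress test earns 133.
Solvent: stress test gives 316 − 126 = 190; no stress test gives 133 − 8 = 125. No deviation. ✓
Distressed: no stress test gives 133 − 10 = 123; stress test gives 316 − 205 = 111. No deviation. ✓
Neither type gains from mimicking the other.

Yes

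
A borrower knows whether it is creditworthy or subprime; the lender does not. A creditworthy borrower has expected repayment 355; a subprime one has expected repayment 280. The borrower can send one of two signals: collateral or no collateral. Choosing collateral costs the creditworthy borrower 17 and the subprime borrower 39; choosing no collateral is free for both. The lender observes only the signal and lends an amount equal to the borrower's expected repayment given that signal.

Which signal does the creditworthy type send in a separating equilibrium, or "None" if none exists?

None

Try creditworthy → collateral, subprime → no collateral:
  Under separation the lender infers type exactly: collateral → creditworthy (pays 355), no collateral → subprime (pays 280).
  Creditworthy: collateral gives 355 − 17 = 338; no collateral gives 280 − 0 = 280. No deviation. ✓
  Subprime: no collateral gives 280 − 0 = 280; collateral gives 355 − 39 = 316. Would deviate. ✗
Try creditworthy → no collateral, subprime → collateral:
  Under separation the lender infers type exactly: no collateral → creditworthy (pays 355), collateral → subprime (pays 280).
  Creditworthy: no collateral gives 355 − 0 = 355; collateral gives 280 − 17 = 263. No deviation. ✓
  Subprime: collateral gives 280 − 39 = 241; no collateral gives 355 − 0 = 355. Would deviate. ✗
Neither assignment is incentive-compatible.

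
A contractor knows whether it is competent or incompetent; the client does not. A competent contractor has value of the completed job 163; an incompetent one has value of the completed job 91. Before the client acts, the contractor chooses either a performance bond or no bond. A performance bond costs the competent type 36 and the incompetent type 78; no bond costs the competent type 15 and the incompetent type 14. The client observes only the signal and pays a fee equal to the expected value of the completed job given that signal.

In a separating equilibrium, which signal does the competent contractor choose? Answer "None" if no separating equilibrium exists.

Try competent → bond, incompetent → no bond:
  Under separation the client infers type exactly: bond → competent (pays 163), no bond → incompetent (pays 91).
  Competent: bond gives 163 − 36 = 127; no bond gives 91 − 15 = 76. No deviation. ✓
  Incompetent: no bond gives 91 − 14 = 77; bond gives 163 − 78 = 85. Would deviate. ✗
Try competent → no bond, incompetent → bond:
  Under separation the client infers type exactly: no bond → competent (pays 163), bond → incompetent (pays 91).
  Competent: no bond gives 163 − 15 = 148; bond gives 91 − 36 = 55. No deviation. ✓
  Incompetent: bond gives 91 − 78 = 13; no bond gives 163 − 14 = 149. Would deviate. ✗
Neither assignment is incentive-compatible.

None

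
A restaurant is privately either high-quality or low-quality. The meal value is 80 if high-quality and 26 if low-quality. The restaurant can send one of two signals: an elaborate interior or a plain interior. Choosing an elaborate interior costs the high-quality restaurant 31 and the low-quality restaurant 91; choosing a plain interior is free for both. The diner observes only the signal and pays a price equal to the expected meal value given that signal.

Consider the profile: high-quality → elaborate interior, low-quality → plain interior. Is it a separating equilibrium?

Yes

If types separate, elaborate interior earns payment 80 and plain interior earns 26.
High-quality: elaborate interior gives 80 − 31 = 49; plain interior gives 26 − 0 = 26. No deviation. ✓
Low-quality: plain interior gives 26 − 0 = 26; elaborate interior gives 80 − 91 = -11. No deviation. ✓
Neither type gains from mimicking the other.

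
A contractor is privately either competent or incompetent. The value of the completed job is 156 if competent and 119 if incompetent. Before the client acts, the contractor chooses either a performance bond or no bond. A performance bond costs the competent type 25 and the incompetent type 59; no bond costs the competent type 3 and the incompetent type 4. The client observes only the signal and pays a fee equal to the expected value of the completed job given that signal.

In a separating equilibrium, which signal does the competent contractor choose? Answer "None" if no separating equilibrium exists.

Try competent → bond, incompetent → no bond:
  If types separate, bond earns payment 156 and no bond earns 119.
  Competent: bond gives 156 − 25 = 131; no bond gives 119 − 3 = 116. No deviation. ✓
  Incompetent: no bond gives 119 − 4 = 115; bond gives 156 − 59 = 97. No deviation. ✓
Both hold — the competent type sends bond.

bond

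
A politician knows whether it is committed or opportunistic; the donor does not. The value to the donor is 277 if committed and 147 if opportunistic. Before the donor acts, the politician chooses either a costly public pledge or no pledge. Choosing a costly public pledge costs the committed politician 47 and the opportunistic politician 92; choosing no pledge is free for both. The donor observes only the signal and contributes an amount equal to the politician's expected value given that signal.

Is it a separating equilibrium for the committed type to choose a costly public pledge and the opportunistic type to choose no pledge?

No

If types separate, pledge earns payment 277 and no pledge earns 147.
Committed: pledge gives 277 − 47 = 230; no pledge gives 147 − 0 = 147. No deviation. ✓
Opportunistic: no pledge gives 147 − 0 = 147; pledge gives 277 − 92 = 185. Would deviate. ✗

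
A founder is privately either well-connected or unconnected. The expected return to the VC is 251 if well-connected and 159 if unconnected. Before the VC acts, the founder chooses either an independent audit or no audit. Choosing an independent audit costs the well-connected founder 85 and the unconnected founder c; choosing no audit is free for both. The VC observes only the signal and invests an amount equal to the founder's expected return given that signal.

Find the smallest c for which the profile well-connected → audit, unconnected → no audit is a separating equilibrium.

Under separation: audit → well-connected (pays 251); no audit → unconnected (pays 159).
Well-connected: 251 − 85 = 166 ≥ 159 − 0 = 159. Holds regardless of c. ✓
Unconnected: 159 − 0 ≥ 251 − c, so c ≥ 251 − 159 = 92.

92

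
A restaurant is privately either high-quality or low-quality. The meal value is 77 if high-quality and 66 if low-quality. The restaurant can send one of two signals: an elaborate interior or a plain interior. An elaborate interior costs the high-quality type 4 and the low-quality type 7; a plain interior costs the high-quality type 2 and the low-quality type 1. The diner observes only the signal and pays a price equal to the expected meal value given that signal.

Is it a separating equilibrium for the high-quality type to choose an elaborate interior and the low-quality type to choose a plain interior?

If types separate, elaborate interior earns payment 77 and plain interior earns 66.
High-quality: elaborate interior gives 77 − 4 = 73; plain interior gives 66 − 2 = 64. No deviation. ✓
Low-quality: plain interior gives 66 − 1 = 65; elaborate interior gives 77 − 7 = 70. Would deviate. ✗

No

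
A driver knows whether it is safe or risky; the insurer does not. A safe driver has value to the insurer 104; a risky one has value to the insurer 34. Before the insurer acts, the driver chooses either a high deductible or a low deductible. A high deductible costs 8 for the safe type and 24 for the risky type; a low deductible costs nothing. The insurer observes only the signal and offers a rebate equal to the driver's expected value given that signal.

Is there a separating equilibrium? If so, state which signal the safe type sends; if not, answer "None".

Try safe → high deductible, risky → low deductible:
  If types separate, high deductible earns payment 104 and low deductible earns 34.
  Safe: high deductible gives 104 − 8 = 96; low deductible gives 34 − 0 = 34. No deviation. ✓
  Risky: low deductible gives 34 − 0 = 34; high deductible gives 104 − 24 = 80. Would deviate. ✗
Try safe → low deductible, risky → high deductible:
  If types separate, low deductible earns payment 104 and high deductible earns 34.
  Safe: low deductible gives 104 − 0 = 104; high deductible gives 34 − 8 = 26. No deviation. ✓
  Risky: high deductible gives 34 − 24 = 10; low deductible gives 104 − 0 = 104. Would deviate. ✗
Neither assignment is incentive-compatible.

None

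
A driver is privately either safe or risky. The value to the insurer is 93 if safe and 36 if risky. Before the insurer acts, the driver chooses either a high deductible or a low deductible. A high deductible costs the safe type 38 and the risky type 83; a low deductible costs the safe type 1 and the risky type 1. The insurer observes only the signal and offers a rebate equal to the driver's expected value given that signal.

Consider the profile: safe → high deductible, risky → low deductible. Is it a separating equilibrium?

Under separation the insurer infers type exactly: high deductible → safe (pays 93), low deductible → risky (pays 36).
Safe: high deductible gives 93 − 38 = 55; low deductible gives 36 − 1 = 35. No deviation. ✓
Risky: low deductible gives 36 − 1 = 35; high deductible gives 93 − 83 = 10. No deviation. ✓
Both incentive constraints hold.

Yes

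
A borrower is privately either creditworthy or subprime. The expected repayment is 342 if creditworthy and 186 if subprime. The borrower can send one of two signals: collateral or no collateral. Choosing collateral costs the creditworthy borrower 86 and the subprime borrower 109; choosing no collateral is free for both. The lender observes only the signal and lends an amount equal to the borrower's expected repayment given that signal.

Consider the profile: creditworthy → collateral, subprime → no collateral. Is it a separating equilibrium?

No

If types separate, collateral earns payment 342 and no collateral earns 186.
Creditworthy: collateral gives 342 − 86 = 256; no collateral gives 186 − 0 = 186. No deviation. ✓
Subprime: no collateral gives 186 − 0 = 186; collateral gives 342 − 109 = 233. Would deviate. ✗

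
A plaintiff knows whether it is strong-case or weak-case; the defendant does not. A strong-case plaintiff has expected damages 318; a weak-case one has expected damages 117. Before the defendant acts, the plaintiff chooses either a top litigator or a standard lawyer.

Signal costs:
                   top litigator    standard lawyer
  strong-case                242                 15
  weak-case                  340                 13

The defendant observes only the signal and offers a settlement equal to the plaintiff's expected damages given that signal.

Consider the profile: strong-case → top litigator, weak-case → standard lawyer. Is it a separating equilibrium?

If types separate, top litigator earns payment 318 and standard lawyer earns 117.
Strong-case: top litigator gives 318 − 242 = 76; standard lawyer gives 117 − 15 = 102. Would deviate. ✗
Weak-case: standard lawyer gives 117 − 13 = 104; top litigator gives 318 − 340 = -22. No deviation. ✓

No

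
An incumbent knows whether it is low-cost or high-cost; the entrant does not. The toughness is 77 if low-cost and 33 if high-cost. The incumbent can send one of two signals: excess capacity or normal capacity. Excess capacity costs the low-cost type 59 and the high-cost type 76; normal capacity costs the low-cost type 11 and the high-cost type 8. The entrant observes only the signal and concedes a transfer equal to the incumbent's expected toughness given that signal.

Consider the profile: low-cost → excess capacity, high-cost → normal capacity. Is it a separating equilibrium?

No

If types separate, excess capacity earns payment 77 and normal capacity earns 33.
Low-cost: excess capacity gives 77 − 59 = 18; normal capacity gives 33 − 11 = 22. Would deviate. ✗
High-cost: normal capacity gives 33 − 8 = 25; excess capacity gives 77 − 76 = 1. No deviation. ✓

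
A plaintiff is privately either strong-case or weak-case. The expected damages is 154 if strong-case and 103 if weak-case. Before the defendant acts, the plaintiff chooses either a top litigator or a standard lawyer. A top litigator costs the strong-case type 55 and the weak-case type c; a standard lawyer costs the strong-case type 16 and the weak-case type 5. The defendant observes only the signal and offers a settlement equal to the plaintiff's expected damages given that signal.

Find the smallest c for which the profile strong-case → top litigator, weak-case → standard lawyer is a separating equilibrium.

56

Under separation: top litigator → strong-case (pays 154); standard lawyer → weak-case (pays 103).
Strong-case: 154 − 55 = 99 ≥ 103 − 16 = 87. Holds regardless of c. ✓
Weak-case: 103 − 5 ≥ 154 − c, so c ≥ 154 − 98 = 56.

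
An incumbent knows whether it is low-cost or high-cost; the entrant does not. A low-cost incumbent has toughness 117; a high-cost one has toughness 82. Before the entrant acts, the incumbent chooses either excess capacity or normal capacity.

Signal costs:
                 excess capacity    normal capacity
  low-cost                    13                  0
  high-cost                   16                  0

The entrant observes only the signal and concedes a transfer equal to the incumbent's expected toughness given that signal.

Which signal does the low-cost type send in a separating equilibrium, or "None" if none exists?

None

Try low-cost → excess capacity, high-cost → normal capacity:
  If types separate, excess capacity earns payment 117 and normal capacity earns 82.
  Low-cost: excess capacity gives 117 − 13 = 104; normal capacity gives 82 − 0 = 82. No deviation. ✓
  High-cost: normal capacity gives 82 − 0 = 82; excess capacity gives 117 − 16 = 101. Would deviate. ✗
Try low-cost → normal capacity, high-cost → excess capacity:
  If types separate, normal capacity earns payment 117 and excess capacity earns 82.
  Low-cost: normal capacity gives 117 − 0 = 117; excess capacity gives 82 − 13 = 69. No deviation. ✓
  High-cost: excess capacity gives 82 − 16 = 66; normal capacity gives 117 − 0 = 117. Would deviate. ✗
Neither assignment is incentive-compatible.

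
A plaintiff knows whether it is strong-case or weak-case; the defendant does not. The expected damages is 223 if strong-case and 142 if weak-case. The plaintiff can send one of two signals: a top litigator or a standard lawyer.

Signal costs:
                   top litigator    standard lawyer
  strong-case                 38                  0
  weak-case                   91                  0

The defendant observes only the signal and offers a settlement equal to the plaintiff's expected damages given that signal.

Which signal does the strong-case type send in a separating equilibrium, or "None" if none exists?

Try strong-case → top litigator, weak-case → standard lawyer:
  Under separation the defendant infers type exactly: top litigator → strong-case (pays 223), standard lawyer → weak-case (pays 142).
  Strong-case: top litigator gives 223 − 38 = 185; standard lawyer gives 142 − 0 = 142. No deviation. ✓
  Weak-case: standard lawyer gives 142 − 0 = 142; top litigator gives 223 − 91 = 132. No deviation. ✓
Both hold — the strong-case type sends top litigator.

top litigator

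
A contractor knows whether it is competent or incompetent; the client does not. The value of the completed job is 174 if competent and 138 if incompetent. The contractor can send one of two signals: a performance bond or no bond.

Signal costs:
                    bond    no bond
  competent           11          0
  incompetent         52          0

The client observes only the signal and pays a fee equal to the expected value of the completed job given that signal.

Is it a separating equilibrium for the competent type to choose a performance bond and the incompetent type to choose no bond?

Yes

Under separation the client infers type exactly: bond → competent (pays 174), no bond → incompetent (pays 138).
Competent: bond gives 174 − 11 = 163; no bond gives 138 − 0 = 138. No deviation. ✓
Incompetent: no bond gives 138 − 0 = 138; bond gives 174 − 52 = 122. No deviation. ✓
Both incentive constraints hold.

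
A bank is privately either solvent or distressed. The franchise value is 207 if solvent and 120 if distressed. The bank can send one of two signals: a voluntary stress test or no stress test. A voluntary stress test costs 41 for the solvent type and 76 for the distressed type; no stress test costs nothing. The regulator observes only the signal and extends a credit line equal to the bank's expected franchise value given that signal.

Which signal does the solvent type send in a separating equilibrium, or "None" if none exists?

Try solvent → stress test, distressed → no stress test:
  If types separate, stress test earns payment 207 and no stress test earns 120.
  Solvent: stress test gives 207 − 41 = 166; no stress test gives 120 − 0 = 120. No deviation. ✓
  Distressed: no stress test gives 120 − 0 = 120; stress test gives 207 − 76 = 131. Would deviate. ✗
Try solvent → no stress test, distressed → stress test:
  If types separate, no stress test earns payment 207 and stress test earns 120.
  Solvent: no stress test gives 207 − 0 = 207; stress test gives 120 − 41 = 79. No deviation. ✓
  Distressed: stress test gives 120 − 76 = 44; no stress test gives 207 − 0 = 207. Would deviate. ✗
Neither assignment is incentive-compatible.

None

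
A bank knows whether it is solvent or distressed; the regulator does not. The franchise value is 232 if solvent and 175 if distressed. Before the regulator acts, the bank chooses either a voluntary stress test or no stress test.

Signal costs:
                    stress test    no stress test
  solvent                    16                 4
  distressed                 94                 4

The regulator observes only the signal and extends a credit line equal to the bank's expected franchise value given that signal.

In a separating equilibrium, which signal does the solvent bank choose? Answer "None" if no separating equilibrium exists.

Try solvent → stress test, distressed → no stress test:
  If types separate, stress test earns payment 232 and no stress test earns 175.
  Solvent: stress test gives 232 − 16 = 216; no stress test gives 175 − 4 = 171. No deviation. ✓
  Distressed: no stress test gives 175 − 4 = 171; stress test gives 232 − 94 = 138. No deviation. ✓
Both hold — the solvent type sends stress test.

stress test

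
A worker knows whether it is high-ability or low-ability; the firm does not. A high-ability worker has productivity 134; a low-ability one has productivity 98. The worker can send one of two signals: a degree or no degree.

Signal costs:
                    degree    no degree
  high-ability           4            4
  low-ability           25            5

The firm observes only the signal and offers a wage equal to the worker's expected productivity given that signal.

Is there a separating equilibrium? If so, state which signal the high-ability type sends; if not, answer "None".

None

Try high-ability → degree, low-ability → no degree:
  If types separate, degree earns payment 134 and no degree earns 98.
  High-ability: degree gives 134 − 4 = 130; no degree gives 98 − 4 = 94. No deviation. ✓
  Low-ability: no degree gives 98 − 5 = 93; degree gives 134 − 25 = 109. Would deviate. ✗
Try high-ability → no degree, low-ability → degree:
  If types separate, no degree earns payment 134 and degree earns 98.
  High-ability: no degree gives 134 − 4 = 130; degree gives 98 − 4 = 94. No deviation. ✓
  Low-ability: degree gives 98 − 25 = 73; no degree gives 134 − 5 = 129. Would deviate. ✗
Neither assignment is incentive-compatible.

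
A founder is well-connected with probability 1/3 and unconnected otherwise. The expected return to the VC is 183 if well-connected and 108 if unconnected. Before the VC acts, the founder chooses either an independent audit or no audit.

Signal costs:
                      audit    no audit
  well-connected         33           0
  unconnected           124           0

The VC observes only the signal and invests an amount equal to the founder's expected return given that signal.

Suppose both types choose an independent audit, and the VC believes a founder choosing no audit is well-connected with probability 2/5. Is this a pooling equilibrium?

At the pooled signal (audit) the VC holds the prior 1/3 and pays 1/3·183 + 2/3·108 = 133. Off-path (no audit) belief 2/5 gives 2/5·183 + 3/5·108 = 138.
Well-connected: audit gives 133 − 33 = 100; no audit gives 138 − 0 = 138. Deviates. ✗
Unconnected: audit gives 133 − 124 = 9; no audit gives 138 − 0 = 138. Deviates. ✗

No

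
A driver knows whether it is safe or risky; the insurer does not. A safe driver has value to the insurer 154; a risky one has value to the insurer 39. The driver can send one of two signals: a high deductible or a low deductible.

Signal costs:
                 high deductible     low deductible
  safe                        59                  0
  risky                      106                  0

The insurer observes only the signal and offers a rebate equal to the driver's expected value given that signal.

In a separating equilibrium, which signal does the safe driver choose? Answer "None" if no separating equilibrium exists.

Try safe → high deductible, risky → low deductible:
  Under separation the insurer infers type exactly: high deductible → safe (pays 154), low deductible → risky (pays 39).
  Safe: high deductible gives 154 − 59 = 95; low deductible gives 39 − 0 = 39. No deviation. ✓
  Risky: low deductible gives 39 − 0 = 39; high deductible gives 154 − 106 = 48. Would deviate. ✗
Try safe → low deductible, risky → high deductible:
  Under separation the insurer infers type exactly: low deductible → safe (pays 154), high deductible → risky (pays 39).
  Safe: low deductible gives 154 − 0 = 154; high deductible gives 39 − 59 = -20. No deviation. ✓
  Risky: high deductible gives 39 − 106 = -67; low deductible gives 154 − 0 = 154. Would deviate. ✗
Neither assignment is incentive-compatible.

None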